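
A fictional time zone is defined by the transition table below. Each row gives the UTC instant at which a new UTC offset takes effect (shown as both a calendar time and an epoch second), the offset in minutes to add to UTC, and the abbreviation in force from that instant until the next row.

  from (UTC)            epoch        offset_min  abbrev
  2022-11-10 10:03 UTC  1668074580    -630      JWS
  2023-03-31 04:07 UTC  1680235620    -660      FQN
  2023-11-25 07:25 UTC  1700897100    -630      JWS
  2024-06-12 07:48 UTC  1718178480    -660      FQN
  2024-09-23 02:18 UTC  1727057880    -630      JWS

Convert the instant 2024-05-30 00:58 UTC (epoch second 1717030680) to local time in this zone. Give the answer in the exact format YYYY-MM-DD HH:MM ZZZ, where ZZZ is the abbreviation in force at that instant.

2024-05-29 14:28 JWS

Query: 2024-05-30 00:58 UTC
Rule 3/5 (JWS, -10:30): 2023-11-25 07:25 UTC ≤ query < 2024-06-12 07:48 UTC
0·60 + 58 - 630 = -572 min
-572 = -1·1440 + 868; 868 = 14·60 + 28 → 14:28, 2024-05-30 - 1 day = 2024-05-29
→ 2024-05-29 14:28 JWS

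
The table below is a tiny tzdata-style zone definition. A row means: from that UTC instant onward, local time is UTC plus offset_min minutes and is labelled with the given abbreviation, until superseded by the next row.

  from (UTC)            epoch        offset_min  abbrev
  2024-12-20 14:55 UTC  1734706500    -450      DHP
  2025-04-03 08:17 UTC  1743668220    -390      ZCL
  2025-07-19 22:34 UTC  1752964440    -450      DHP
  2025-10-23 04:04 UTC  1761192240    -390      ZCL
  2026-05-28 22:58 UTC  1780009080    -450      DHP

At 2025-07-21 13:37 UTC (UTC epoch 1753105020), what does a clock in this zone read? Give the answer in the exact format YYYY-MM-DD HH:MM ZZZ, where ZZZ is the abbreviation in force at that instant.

2025-07-21 06:07 DHP

Query: 2025-07-21 13:37 UTC
Rule 3/5 (DHP, -07:30): 2025-07-19 22:34 UTC ≤ query < 2025-10-23 04:04 UTC
13·60 + 37 - 450 = 367 min
367 = 0·1440 + 367; 367 = 6·60 + 7 → 06:07, same day
→ 2025-07-21 06:07 DHP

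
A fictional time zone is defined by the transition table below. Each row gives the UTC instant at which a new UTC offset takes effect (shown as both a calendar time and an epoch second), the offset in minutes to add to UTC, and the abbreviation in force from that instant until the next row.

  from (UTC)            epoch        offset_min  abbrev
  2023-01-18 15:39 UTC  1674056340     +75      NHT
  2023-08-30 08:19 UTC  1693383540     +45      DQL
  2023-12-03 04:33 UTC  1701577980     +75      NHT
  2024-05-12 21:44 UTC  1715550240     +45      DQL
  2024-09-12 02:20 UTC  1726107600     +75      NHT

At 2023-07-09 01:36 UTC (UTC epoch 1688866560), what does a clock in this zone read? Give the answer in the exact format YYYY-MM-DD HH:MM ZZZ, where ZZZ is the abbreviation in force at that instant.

2023-07-09 02:51 NHT

Query: 2023-07-09 01:36 UTC
Rule 1/5 (NHT, +01:15): 2023-01-18 15:39 UTC ≤ query < 2023-08-30 08:19 UTC
1·60 + 36 + 75 = 171 min
171 = 0·1440 + 171; 171 = 2·60 + 51 → 02:51, same day
→ 2023-07-09 02:51 NHT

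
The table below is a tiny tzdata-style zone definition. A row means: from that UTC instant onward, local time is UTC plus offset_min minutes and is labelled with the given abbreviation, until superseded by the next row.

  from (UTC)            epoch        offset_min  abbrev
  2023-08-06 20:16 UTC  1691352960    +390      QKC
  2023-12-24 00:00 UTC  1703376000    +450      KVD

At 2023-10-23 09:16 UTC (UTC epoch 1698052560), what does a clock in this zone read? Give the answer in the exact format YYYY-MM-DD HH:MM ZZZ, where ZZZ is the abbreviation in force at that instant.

Query: 2023-10-23 09:16 UTC
Rule 1/2 (QKC, +06:30): 2023-08-06 20:16 UTC ≤ query < 2023-12-24 00:00 UTC
9·60 + 16 + 390 = 946 min
946 = 0·1440 + 946; 946 = 15·60 + 46 → 15:46, same day
→ 2023-10-23 15:46 QKC

2023-10-23 15:46 QKC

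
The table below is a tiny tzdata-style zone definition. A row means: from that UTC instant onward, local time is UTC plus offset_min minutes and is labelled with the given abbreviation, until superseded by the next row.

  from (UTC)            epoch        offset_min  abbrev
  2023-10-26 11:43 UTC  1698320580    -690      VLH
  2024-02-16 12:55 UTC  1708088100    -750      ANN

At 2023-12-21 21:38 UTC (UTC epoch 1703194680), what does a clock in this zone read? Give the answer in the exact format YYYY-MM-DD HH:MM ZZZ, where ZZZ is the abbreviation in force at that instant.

Query: 2023-12-21 21:38 UTC
Rule 1/2 (VLH, -11:30): 2023-10-26 11:43 UTC ≤ query < 2024-02-16 12:55 UTC
21·60 + 38 - 690 = 608 min
608 = 0·1440 + 608; 608 = 10·60 + 8 → 10:08, same day
→ 2023-12-21 10:08 VLH

2023-12-21 10:08 VLH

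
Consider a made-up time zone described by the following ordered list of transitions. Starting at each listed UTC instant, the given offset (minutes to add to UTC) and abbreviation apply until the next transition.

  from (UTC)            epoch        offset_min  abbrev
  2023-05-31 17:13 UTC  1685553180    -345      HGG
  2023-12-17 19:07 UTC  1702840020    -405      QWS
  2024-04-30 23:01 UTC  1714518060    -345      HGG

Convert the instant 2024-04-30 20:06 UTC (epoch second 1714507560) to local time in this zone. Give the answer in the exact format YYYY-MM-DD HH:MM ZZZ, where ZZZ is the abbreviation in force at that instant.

Query: 2024-04-30 20:06 UTC
Rule 2/3 (QWS, -06:45): 2023-12-17 19:07 UTC ≤ query < 2024-04-30 23:01 UTC
20·60 + 6 - 405 = 801 min
801 = 0·1440 + 801; 801 = 13·60 + 21 → 13:21, same day
→ 2024-04-30 13:21 QWS

2024-04-30 13:21 QWS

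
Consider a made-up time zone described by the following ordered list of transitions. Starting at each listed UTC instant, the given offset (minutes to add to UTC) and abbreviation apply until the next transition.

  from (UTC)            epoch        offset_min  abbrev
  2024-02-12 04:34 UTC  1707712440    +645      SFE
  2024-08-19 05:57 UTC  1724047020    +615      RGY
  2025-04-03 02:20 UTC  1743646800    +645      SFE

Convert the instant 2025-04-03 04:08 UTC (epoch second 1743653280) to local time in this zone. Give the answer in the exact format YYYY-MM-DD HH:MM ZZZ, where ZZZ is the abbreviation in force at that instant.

Query: 2025-04-03 04:08 UTC
Rule 3/3 (SFE, +10:45): 2025-04-03 02:20 UTC ≤ query < +∞
4·60 + 8 + 645 = 893 min
893 = 0·1440 + 893; 893 = 14·60 + 53 → 14:53, same day
→ 2025-04-03 14:53 SFE

2025-04-03 14:53 SFE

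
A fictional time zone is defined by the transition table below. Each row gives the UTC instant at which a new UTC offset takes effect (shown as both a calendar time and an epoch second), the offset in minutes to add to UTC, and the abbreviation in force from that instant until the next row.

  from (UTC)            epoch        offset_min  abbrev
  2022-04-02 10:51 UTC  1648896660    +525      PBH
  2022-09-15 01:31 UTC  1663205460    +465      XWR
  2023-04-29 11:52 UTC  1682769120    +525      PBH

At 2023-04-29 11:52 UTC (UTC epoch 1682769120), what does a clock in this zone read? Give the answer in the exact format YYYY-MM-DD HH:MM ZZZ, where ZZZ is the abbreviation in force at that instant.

2023-04-29 20:37 PBH

Query: 2023-04-29 11:52 UTC
Rule 3/3 (PBH, +08:45): 2023-04-29 11:52 UTC ≤ query < +∞
11·60 + 52 + 525 = 1237 min
1237 = 0·1440 + 1237; 1237 = 20·60 + 37 → 20:37, same day
→ 2023-04-29 20:37 PBH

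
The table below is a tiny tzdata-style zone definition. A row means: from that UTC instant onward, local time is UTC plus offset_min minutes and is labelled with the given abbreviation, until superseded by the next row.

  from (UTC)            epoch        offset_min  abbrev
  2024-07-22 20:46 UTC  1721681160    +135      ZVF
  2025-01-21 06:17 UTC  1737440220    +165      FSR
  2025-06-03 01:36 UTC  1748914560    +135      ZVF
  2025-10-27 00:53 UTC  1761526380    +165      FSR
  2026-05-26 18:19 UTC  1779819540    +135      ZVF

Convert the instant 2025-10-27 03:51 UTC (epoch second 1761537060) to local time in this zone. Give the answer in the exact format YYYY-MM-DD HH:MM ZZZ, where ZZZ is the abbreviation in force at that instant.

2025-10-27 06:36 FSR

Query: 2025-10-27 03:51 UTC
Rule 4/5 (FSR, +02:45): 2025-10-27 00:53 UTC ≤ query < 2026-05-26 18:19 UTC
3·60 + 51 + 165 = 396 min
396 = 0·1440 + 396; 396 = 6·60 + 36 → 06:36, same day
→ 2025-10-27 06:36 FSR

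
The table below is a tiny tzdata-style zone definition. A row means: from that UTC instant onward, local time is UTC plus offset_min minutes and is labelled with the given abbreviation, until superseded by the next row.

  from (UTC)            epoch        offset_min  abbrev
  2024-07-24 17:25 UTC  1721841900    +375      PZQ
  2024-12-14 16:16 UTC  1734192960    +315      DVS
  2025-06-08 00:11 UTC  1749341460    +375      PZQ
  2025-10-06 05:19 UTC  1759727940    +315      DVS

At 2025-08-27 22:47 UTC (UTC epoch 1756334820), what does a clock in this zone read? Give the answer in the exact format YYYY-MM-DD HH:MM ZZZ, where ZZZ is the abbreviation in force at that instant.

Query: 2025-08-27 22:47 UTC
Rule 3/4 (PZQ, +06:15): 2025-06-08 00:11 UTC ≤ query < 2025-10-06 05:19 UTC
22·60 + 47 + 375 = 1742 min
1742 = 1·1440 + 302; 302 = 5·60 + 2 → 05:02, 2025-08-27 + 1 day = 2025-08-28
→ 2025-08-28 05:02 PZQ

2025-08-28 05:02 PZQ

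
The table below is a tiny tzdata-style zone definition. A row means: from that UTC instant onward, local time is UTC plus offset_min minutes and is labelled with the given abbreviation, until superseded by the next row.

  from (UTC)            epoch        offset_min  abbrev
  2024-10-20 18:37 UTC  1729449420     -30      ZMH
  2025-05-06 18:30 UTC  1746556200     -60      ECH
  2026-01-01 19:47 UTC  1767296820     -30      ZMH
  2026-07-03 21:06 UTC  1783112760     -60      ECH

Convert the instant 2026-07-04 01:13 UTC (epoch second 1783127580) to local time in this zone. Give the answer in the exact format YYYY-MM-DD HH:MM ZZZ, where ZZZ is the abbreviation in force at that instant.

2026-07-04 00:13 ECH

Query: 2026-07-04 01:13 UTC
Rule 4/4 (ECH, -01:00): 2026-07-03 21:06 UTC ≤ query < +∞
1·60 + 13 - 60 = 13 min
13 = 0·1440 + 13; 13 = 0·60 + 13 → 00:13, same day
→ 2026-07-04 00:13 ECH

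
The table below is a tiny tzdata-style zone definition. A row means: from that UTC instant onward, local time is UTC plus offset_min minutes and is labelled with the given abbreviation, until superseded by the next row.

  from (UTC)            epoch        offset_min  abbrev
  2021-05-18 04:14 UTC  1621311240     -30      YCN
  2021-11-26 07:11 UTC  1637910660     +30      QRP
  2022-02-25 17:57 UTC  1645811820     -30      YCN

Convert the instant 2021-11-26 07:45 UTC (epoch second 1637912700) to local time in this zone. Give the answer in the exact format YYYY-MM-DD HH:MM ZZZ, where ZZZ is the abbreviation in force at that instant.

Query: 2021-11-26 07:45 UTC
Rule 2/3 (QRP, +00:30): 2021-11-26 07:11 UTC ≤ query < 2022-02-25 17:57 UTC
7·60 + 45 + 30 = 495 min
495 = 0·1440 + 495; 495 = 8·60 + 15 → 08:15, same day
→ 2021-11-26 08:15 QRP

2021-11-26 08:15 QRP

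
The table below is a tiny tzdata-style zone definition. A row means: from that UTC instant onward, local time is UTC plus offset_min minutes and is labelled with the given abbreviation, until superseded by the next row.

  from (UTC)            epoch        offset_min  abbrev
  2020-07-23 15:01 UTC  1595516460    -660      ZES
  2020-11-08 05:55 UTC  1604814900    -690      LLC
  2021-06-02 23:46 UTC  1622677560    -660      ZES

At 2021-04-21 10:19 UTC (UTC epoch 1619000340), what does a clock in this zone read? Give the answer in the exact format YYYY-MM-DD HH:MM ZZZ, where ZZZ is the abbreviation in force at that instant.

Query: 2021-04-21 10:19 UTC
Rule 2/3 (LLC, -11:30): 2020-11-08 05:55 UTC ≤ query < 2021-06-02 23:46 UTC
10·60 + 19 - 690 = -71 min
-71 = -1·1440 + 1369; 1369 = 22·60 + 49 → 22:49, 2021-04-21 - 1 day = 2021-04-20
→ 2021-04-20 22:49 LLC

2021-04-20 22:49 LLC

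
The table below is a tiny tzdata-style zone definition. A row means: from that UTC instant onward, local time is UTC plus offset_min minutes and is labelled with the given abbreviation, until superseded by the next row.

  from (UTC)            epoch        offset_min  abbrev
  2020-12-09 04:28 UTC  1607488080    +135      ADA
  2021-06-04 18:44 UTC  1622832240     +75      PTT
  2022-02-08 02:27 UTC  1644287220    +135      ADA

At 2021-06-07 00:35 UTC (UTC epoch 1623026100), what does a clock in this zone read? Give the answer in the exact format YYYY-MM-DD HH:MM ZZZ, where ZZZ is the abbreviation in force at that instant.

Query: 2021-06-07 00:35 UTC
Rule 2/3 (PTT, +01:15): 2021-06-04 18:44 UTC ≤ query < 2022-02-08 02:27 UTC
0·60 + 35 + 75 = 110 min
110 = 0·1440 + 110; 110 = 1·60 + 50 → 01:50, same day
→ 2021-06-07 01:50 PTT

2021-06-07 01:50 PTT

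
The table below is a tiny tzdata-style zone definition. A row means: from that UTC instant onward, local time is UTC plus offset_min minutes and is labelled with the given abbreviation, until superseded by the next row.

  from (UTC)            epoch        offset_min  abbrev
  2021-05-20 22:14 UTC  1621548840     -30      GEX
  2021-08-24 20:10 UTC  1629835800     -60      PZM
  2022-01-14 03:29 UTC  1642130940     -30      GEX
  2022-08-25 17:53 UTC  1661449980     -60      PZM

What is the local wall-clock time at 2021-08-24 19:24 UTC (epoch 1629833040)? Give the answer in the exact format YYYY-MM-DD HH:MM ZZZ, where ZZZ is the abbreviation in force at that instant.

2021-08-24 18:54 GEX

Query: 2021-08-24 19:24 UTC
Rule 1/4 (GEX, -00:30): 2021-05-20 22:14 UTC ≤ query < 2021-08-24 20:10 UTC
19·60 + 24 - 30 = 1134 min
1134 = 0·1440 + 1134; 1134 = 18·60 + 54 → 18:54, same day
→ 2021-08-24 18:54 GEX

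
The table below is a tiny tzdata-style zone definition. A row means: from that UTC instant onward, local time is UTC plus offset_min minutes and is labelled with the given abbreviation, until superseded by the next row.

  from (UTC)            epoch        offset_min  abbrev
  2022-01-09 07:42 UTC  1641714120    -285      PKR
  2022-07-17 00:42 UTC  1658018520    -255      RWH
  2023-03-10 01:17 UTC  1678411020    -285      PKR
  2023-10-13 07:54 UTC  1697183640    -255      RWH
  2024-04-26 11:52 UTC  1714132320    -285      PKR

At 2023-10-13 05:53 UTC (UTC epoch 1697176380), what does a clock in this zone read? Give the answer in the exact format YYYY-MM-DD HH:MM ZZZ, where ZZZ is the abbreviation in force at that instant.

Query: 2023-10-13 05:53 UTC
Rule 3/5 (PKR, -04:45): 2023-03-10 01:17 UTC ≤ query < 2023-10-13 07:54 UTC
5·60 + 53 - 285 = 68 min
68 = 0·1440 + 68; 68 = 1·60 + 8 → 01:08, same day
→ 2023-10-13 01:08 PKR

2023-10-13 01:08 PKR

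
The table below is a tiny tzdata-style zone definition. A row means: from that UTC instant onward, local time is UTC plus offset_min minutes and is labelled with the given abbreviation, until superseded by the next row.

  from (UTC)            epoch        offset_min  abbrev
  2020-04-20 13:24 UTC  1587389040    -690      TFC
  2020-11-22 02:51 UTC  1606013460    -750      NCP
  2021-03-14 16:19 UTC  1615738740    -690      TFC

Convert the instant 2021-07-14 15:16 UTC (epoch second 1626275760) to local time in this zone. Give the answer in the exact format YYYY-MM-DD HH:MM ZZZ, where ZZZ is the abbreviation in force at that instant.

2021-07-14 03:46 TFC

Query: 2021-07-14 15:16 UTC
Rule 3/3 (TFC, -11:30): 2021-03-14 16:19 UTC ≤ query < +∞
15·60 + 16 - 690 = 226 min
226 = 0·1440 + 226; 226 = 3·60 + 46 → 03:46, same day
→ 2021-07-14 03:46 TFC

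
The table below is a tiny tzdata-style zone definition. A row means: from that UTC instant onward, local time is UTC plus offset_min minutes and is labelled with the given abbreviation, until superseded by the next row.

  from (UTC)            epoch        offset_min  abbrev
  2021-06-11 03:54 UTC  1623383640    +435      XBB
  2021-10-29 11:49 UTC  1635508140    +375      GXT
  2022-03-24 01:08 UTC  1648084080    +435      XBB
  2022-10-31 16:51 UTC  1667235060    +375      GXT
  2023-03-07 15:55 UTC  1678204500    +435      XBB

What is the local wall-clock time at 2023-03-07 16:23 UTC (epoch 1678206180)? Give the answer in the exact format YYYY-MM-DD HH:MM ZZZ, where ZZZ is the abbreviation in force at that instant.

2023-03-07 23:38 XBB

Query: 2023-03-07 16:23 UTC
Rule 5/5 (XBB, +07:15): 2023-03-07 15:55 UTC ≤ query < +∞
16·60 + 23 + 435 = 1418 min
1418 = 0·1440 + 1418; 1418 = 23·60 + 38 → 23:38, same day
→ 2023-03-07 23:38 XBB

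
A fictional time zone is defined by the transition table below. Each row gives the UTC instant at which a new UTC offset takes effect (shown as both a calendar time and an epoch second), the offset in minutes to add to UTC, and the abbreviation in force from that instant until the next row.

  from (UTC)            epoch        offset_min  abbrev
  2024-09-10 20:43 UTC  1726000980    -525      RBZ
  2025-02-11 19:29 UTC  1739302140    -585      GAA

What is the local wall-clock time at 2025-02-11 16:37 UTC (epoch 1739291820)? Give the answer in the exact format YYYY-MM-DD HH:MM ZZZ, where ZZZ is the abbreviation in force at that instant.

Query: 2025-02-11 16:37 UTC
Rule 1/2 (RBZ, -08:45): 2024-09-10 20:43 UTC ≤ query < 2025-02-11 19:29 UTC
16·60 + 37 - 525 = 472 min
472 = 0·1440 + 472; 472 = 7·60 + 52 → 07:52, same day
→ 2025-02-11 07:52 RBZ

2025-02-11 07:52 RBZ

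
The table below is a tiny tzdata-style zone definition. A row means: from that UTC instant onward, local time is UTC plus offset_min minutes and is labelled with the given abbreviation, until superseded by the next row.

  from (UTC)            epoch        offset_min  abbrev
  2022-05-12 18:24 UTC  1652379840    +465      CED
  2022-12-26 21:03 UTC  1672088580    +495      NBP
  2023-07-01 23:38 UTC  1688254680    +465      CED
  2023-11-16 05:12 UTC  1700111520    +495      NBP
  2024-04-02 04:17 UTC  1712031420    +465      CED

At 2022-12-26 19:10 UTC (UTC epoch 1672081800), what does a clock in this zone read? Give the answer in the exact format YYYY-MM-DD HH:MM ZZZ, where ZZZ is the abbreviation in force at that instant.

Query: 2022-12-26 19:10 UTC
Rule 1/5 (CED, +07:45): 2022-05-12 18:24 UTC ≤ query < 2022-12-26 21:03 UTC
19·60 + 10 + 465 = 1615 min
1615 = 1·1440 + 175; 175 = 2·60 + 55 → 02:55, 2022-12-26 + 1 day = 2022-12-27
→ 2022-12-27 02:55 CED

2022-12-27 02:55 CED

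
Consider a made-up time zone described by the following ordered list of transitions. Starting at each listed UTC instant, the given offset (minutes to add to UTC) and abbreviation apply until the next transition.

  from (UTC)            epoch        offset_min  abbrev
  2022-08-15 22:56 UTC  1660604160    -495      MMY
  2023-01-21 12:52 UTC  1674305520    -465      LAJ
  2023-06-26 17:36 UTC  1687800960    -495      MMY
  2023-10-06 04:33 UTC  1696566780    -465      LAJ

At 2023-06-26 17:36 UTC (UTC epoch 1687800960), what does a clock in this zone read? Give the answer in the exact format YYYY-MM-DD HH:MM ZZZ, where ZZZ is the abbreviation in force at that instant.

Query: 2023-06-26 17:36 UTC
Rule 3/4 (MMY, -08:15): 2023-06-26 17:36 UTC ≤ query < 2023-10-06 04:33 UTC
17·60 + 36 - 495 = 561 min
561 = 0·1440 + 561; 561 = 9·60 + 21 → 09:21, same day
→ 2023-06-26 09:21 MMY

2023-06-26 09:21 MMY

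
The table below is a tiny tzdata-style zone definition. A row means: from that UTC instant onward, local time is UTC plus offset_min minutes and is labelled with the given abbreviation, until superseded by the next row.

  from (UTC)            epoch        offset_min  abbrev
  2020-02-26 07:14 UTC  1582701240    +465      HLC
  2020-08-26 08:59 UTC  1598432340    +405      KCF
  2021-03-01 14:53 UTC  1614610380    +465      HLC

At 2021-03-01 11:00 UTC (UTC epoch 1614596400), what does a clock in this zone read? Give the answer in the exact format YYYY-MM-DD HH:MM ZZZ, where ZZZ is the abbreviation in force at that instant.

2021-03-01 17:45 KCF

Query: 2021-03-01 11:00 UTC
Rule 2/3 (KCF, +06:45): 2020-08-26 08:59 UTC ≤ query < 2021-03-01 14:53 UTC
11·60 + 0 + 405 = 1065 min
1065 = 0·1440 + 1065; 1065 = 17·60 + 45 → 17:45, same day
→ 2021-03-01 17:45 KCF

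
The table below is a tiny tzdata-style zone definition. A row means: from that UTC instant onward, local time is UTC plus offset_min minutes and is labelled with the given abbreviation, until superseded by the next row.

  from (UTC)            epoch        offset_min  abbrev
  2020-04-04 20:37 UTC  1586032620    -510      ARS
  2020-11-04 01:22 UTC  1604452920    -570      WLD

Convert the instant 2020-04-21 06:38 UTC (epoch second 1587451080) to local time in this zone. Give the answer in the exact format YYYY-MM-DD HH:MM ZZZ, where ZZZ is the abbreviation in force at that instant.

Query: 2020-04-21 06:38 UTC
Rule 1/2 (ARS, -08:30): 2020-04-04 20:37 UTC ≤ query < 2020-11-04 01:22 UTC
6·60 + 38 - 510 = -112 min
-112 = -1·1440 + 1328; 1328 = 22·60 + 8 → 22:08, 2020-04-21 - 1 day = 2020-04-20
→ 2020-04-20 22:08 ARS

2020-04-20 22:08 ARS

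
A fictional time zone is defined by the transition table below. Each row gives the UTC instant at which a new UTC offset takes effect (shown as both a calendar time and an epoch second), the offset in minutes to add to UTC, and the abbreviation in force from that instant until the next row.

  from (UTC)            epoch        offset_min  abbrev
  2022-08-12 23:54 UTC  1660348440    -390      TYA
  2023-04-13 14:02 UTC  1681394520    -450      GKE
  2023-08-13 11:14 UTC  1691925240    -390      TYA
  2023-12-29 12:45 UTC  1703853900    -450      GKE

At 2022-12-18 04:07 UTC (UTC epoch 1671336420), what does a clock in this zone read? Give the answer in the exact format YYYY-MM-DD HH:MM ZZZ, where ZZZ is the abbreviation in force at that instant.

Query: 2022-12-18 04:07 UTC
Rule 1/4 (TYA, -06:30): 2022-08-12 23:54 UTC ≤ query < 2023-04-13 14:02 UTC
4·60 + 7 - 390 = -143 min
-143 = -1·1440 + 1297; 1297 = 21·60 + 37 → 21:37, 2022-12-18 - 1 day = 2022-12-17
→ 2022-12-17 21:37 TYA

2022-12-17 21:37 TYA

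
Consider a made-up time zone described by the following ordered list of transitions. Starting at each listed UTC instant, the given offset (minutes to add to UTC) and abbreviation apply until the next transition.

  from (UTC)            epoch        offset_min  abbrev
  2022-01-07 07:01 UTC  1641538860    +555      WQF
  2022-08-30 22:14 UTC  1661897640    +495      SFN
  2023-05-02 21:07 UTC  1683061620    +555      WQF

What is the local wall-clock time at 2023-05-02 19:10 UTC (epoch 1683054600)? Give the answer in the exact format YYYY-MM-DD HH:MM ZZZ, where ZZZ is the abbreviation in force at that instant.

Query: 2023-05-02 19:10 UTC
Rule 2/3 (SFN, +08:15): 2022-08-30 22:14 UTC ≤ query < 2023-05-02 21:07 UTC
19·60 + 10 + 495 = 1645 min
1645 = 1·1440 + 205; 205 = 3·60 + 25 → 03:25, 2023-05-02 + 1 day = 2023-05-03
→ 2023-05-03 03:25 SFN

2023-05-03 03:25 SFN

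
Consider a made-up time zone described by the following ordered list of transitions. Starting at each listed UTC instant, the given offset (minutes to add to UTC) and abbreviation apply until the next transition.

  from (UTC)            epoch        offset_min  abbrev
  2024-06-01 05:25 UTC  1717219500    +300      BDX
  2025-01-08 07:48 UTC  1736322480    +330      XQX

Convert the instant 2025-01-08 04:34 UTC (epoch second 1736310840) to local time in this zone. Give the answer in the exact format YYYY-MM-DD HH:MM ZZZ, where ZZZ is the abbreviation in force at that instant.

Query: 2025-01-08 04:34 UTC
Rule 1/2 (BDX, +05:00): 2024-06-01 05:25 UTC ≤ query < 2025-01-08 07:48 UTC
4·60 + 34 + 300 = 574 min
574 = 0·1440 + 574; 574 = 9·60 + 34 → 09:34, same day
→ 2025-01-08 09:34 BDX

2025-01-08 09:34 BDX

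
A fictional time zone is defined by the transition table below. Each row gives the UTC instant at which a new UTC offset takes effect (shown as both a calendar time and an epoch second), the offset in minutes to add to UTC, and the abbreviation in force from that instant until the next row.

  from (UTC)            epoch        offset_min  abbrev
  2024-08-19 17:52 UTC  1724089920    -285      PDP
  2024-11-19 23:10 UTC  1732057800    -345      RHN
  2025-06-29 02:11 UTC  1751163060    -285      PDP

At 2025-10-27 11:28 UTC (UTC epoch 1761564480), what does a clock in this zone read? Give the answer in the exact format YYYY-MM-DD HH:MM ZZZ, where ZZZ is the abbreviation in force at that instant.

2025-10-27 06:43 PDP

Query: 2025-10-27 11:28 UTC
Rule 3/3 (PDP, -04:45): 2025-06-29 02:11 UTC ≤ query < +∞
11·60 + 28 - 285 = 403 min
403 = 0·1440 + 403; 403 = 6·60 + 43 → 06:43, same day
→ 2025-10-27 06:43 PDP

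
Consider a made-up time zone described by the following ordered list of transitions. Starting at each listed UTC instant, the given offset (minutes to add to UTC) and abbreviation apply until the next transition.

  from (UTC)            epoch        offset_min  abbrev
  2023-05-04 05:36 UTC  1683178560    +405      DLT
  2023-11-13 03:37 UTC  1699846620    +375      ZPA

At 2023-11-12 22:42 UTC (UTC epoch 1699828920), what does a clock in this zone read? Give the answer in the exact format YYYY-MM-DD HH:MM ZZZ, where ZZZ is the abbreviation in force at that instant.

2023-11-13 05:27 DLT

Query: 2023-11-12 22:42 UTC
Rule 1/2 (DLT, +06:45): 2023-05-04 05:36 UTC ≤ query < 2023-11-13 03:37 UTC
22·60 + 42 + 405 = 1767 min
1767 = 1·1440 + 327; 327 = 5·60 + 27 → 05:27, 2023-11-12 + 1 day = 2023-11-13
→ 2023-11-13 05:27 DLT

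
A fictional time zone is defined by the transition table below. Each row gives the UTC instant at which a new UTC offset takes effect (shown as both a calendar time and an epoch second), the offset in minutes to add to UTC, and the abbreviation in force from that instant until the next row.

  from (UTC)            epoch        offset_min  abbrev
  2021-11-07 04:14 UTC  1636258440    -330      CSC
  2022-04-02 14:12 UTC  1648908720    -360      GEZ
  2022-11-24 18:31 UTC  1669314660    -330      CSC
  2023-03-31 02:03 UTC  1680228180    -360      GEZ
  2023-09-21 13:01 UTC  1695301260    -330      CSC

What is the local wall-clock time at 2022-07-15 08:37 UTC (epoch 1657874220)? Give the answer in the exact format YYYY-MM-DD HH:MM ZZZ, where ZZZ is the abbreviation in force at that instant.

2022-07-15 02:37 GEZ

Query: 2022-07-15 08:37 UTC
Rule 2/5 (GEZ, -06:00): 2022-04-02 14:12 UTC ≤ query < 2022-11-24 18:31 UTC
8·60 + 37 - 360 = 157 min
157 = 0·1440 + 157; 157 = 2·60 + 37 → 02:37, same day
→ 2022-07-15 02:37 GEZ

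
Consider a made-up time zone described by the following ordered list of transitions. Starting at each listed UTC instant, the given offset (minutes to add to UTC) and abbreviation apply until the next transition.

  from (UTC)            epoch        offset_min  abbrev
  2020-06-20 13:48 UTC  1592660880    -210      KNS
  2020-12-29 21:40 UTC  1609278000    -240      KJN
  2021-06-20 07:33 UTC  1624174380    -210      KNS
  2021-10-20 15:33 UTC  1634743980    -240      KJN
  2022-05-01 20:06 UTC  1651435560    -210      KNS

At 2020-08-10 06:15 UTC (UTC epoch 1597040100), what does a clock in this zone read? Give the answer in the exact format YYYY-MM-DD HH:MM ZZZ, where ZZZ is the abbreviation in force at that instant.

Query: 2020-08-10 06:15 UTC
Rule 1/5 (KNS, -03:30): 2020-06-20 13:48 UTC ≤ query < 2020-12-29 21:40 UTC
6·60 + 15 - 210 = 165 min
165 = 0·1440 + 165; 165 = 2·60 + 45 → 02:45, same day
→ 2020-08-10 02:45 KNS

2020-08-10 02:45 KNS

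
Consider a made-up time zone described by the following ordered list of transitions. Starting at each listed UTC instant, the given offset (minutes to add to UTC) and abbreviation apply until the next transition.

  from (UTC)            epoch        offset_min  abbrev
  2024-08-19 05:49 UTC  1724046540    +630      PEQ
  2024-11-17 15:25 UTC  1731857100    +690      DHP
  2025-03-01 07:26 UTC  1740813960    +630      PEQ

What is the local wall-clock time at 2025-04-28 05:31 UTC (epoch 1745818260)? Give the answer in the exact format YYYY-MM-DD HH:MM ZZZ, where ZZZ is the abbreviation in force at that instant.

Query: 2025-04-28 05:31 UTC
Rule 3/3 (PEQ, +10:30): 2025-03-01 07:26 UTC ≤ query < +∞
5·60 + 31 + 630 = 961 min
961 = 0·1440 + 961; 961 = 16·60 + 1 → 16:01, same day
→ 2025-04-28 16:01 PEQ

2025-04-28 16:01 PEQ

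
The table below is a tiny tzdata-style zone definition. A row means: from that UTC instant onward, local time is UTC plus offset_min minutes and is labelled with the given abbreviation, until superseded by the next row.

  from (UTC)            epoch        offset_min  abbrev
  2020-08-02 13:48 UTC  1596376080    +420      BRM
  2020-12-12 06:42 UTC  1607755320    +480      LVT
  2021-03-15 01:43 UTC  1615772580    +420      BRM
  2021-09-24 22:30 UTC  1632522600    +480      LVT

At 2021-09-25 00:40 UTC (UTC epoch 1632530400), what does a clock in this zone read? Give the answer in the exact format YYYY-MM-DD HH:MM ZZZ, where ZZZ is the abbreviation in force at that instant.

Query: 2021-09-25 00:40 UTC
Rule 4/4 (LVT, +08:00): 2021-09-24 22:30 UTC ≤ query < +∞
0·60 + 40 + 480 = 520 min
520 = 0·1440 + 520; 520 = 8·60 + 40 → 08:40, same day
→ 2021-09-25 08:40 LVT

2021-09-25 08:40 LVT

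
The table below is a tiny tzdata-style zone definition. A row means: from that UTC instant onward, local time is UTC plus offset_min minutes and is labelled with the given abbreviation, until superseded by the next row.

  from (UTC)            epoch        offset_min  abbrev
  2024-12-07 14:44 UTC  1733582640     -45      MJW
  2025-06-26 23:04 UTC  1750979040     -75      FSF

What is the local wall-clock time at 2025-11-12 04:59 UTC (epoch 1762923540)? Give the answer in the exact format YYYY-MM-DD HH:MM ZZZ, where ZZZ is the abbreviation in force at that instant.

2025-11-12 03:44 FSF

Query: 2025-11-12 04:59 UTC
Rule 2/2 (FSF, -01:15): 2025-06-26 23:04 UTC ≤ query < +∞
4·60 + 59 - 75 = 224 min
224 = 0·1440 + 224; 224 = 3·60 + 44 → 03:44, same day
→ 2025-11-12 03:44 FSF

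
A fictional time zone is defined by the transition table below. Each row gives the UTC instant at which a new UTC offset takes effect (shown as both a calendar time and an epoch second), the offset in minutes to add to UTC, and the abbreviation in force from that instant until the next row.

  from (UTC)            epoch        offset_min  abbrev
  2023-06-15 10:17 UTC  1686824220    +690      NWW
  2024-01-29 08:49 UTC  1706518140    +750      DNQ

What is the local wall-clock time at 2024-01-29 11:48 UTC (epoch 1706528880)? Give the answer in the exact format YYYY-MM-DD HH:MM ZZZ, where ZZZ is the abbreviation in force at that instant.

2024-01-30 00:18 DNQ

Query: 2024-01-29 11:48 UTC
Rule 2/2 (DNQ, +12:30): 2024-01-29 08:49 UTC ≤ query < +∞
11·60 + 48 + 750 = 1458 min
1458 = 1·1440 + 18; 18 = 0·60 + 18 → 00:18, 2024-01-29 + 1 day = 2024-01-30
→ 2024-01-30 00:18 DNQ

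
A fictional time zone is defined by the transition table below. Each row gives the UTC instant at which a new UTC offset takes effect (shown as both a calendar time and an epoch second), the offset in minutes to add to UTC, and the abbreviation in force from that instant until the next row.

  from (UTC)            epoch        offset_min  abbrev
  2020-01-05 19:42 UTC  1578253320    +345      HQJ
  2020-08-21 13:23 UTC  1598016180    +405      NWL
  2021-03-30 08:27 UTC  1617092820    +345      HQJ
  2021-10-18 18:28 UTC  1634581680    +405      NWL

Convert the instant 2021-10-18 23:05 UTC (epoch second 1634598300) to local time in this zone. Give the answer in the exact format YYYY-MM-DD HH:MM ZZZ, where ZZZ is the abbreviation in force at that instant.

Query: 2021-10-18 23:05 UTC
Rule 4/4 (NWL, +06:45): 2021-10-18 18:28 UTC ≤ query < +∞
23·60 + 5 + 405 = 1790 min
1790 = 1·1440 + 350; 350 = 5·60 + 50 → 05:50, 2021-10-18 + 1 day = 2021-10-19
→ 2021-10-19 05:50 NWL

2021-10-19 05:50 NWL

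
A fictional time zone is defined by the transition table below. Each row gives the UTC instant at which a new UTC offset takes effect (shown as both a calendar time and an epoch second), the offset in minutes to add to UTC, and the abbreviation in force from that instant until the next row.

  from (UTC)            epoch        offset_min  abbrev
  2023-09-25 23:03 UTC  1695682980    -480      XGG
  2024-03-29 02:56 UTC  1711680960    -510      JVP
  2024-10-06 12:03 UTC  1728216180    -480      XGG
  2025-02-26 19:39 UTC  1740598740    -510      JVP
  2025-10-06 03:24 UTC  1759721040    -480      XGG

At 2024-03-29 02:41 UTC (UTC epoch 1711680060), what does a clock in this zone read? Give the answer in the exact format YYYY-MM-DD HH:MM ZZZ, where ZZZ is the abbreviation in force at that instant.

2024-03-28 18:41 XGG

Query: 2024-03-29 02:41 UTC
Rule 1/5 (XGG, -08:00): 2023-09-25 23:03 UTC ≤ query < 2024-03-29 02:56 UTC
2·60 + 41 - 480 = -319 min
-319 = -1·1440 + 1121; 1121 = 18·60 + 41 → 18:41, 2024-03-29 - 1 day = 2024-03-28
→ 2024-03-28 18:41 XGG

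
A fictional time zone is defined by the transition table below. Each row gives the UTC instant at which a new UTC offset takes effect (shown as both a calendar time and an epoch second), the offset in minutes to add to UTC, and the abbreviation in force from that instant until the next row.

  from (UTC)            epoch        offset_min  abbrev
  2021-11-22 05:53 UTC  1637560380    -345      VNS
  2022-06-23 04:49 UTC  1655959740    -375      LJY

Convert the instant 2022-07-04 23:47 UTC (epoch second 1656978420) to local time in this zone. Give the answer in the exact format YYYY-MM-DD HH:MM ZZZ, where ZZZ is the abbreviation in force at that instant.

Query: 2022-07-04 23:47 UTC
Rule 2/2 (LJY, -06:15): 2022-06-23 04:49 UTC ≤ query < +∞
23·60 + 47 - 375 = 1052 min
1052 = 0·1440 + 1052; 1052 = 17·60 + 32 → 17:32, same day
→ 2022-07-04 17:32 LJY

2022-07-04 17:32 LJY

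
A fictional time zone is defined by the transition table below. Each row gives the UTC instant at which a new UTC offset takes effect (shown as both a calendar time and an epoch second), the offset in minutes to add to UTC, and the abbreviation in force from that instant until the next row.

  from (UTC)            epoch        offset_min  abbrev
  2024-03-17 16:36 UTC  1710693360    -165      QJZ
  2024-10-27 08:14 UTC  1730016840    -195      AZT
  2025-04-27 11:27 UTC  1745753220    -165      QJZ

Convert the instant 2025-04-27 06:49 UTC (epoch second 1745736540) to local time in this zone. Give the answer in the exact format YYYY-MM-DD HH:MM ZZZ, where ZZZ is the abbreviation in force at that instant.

2025-04-27 03:34 AZT

Query: 2025-04-27 06:49 UTC
Rule 2/3 (AZT, -03:15): 2024-10-27 08:14 UTC ≤ query < 2025-04-27 11:27 UTC
6·60 + 49 - 195 = 214 min
214 = 0·1440 + 214; 214 = 3·60 + 34 → 03:34, same day
→ 2025-04-27 03:34 AZT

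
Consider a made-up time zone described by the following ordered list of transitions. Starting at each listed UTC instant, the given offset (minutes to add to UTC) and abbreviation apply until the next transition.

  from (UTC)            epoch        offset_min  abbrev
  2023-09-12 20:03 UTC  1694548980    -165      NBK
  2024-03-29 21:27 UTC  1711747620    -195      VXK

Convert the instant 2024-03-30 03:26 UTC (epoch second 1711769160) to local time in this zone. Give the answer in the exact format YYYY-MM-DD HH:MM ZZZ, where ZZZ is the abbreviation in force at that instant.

2024-03-30 00:11 VXK

Query: 2024-03-30 03:26 UTC
Rule 2/2 (VXK, -03:15): 2024-03-29 21:27 UTC ≤ query < +∞
3·60 + 26 - 195 = 11 min
11 = 0·1440 + 11; 11 = 0·60 + 11 → 00:11, same day
→ 2024-03-30 00:11 VXK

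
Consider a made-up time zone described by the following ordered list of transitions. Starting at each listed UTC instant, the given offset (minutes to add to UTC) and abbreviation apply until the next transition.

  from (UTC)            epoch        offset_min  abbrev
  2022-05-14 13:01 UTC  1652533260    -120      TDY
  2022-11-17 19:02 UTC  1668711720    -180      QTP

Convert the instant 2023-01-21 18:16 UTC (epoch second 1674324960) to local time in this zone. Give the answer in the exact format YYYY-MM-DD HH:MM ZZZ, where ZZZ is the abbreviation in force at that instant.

2023-01-21 15:16 QTP

Query: 2023-01-21 18:16 UTC
Rule 2/2 (QTP, -03:00): 2022-11-17 19:02 UTC ≤ query < +∞
18·60 + 16 - 180 = 916 min
916 = 0·1440 + 916; 916 = 15·60 + 16 → 15:16, same day
→ 2023-01-21 15:16 QTP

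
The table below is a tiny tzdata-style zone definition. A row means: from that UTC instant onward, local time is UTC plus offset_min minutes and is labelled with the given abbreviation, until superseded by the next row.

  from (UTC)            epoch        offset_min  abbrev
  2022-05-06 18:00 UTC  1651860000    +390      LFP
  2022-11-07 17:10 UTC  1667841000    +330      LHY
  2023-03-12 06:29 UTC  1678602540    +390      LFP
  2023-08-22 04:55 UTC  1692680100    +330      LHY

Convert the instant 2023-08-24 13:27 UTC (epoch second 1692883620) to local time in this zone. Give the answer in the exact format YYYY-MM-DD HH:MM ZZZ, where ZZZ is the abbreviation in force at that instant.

2023-08-24 18:57 LHY

Query: 2023-08-24 13:27 UTC
Rule 4/4 (LHY, +05:30): 2023-08-22 04:55 UTC ≤ query < +∞
13·60 + 27 + 330 = 1137 min
1137 = 0·1440 + 1137; 1137 = 18·60 + 57 → 18:57, same day
→ 2023-08-24 18:57 LHY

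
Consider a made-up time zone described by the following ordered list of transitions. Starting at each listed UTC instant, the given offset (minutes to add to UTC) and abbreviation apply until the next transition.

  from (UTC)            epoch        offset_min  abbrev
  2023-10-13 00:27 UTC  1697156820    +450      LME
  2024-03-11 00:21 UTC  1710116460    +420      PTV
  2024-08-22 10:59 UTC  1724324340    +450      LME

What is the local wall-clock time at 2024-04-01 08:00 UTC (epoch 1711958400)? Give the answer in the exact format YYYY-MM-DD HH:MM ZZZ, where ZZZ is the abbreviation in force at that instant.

2024-04-01 15:00 PTV

Query: 2024-04-01 08:00 UTC
Rule 2/3 (PTV, +07:00): 2024-03-11 00:21 UTC ≤ query < 2024-08-22 10:59 UTC
8·60 + 0 + 420 = 900 min
900 = 0·1440 + 900; 900 = 15·60 + 0 → 15:00, same day
→ 2024-04-01 15:00 PTV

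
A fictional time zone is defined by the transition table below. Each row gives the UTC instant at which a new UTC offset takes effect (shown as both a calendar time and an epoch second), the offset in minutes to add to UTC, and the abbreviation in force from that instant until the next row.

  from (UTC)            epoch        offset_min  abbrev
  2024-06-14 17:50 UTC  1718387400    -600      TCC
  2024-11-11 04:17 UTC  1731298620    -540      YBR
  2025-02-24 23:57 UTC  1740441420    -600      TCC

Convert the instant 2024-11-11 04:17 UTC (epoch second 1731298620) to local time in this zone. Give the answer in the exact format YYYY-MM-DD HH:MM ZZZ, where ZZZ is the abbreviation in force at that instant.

2024-11-10 19:17 YBR

Query: 2024-11-11 04:17 UTC
Rule 2/3 (YBR, -09:00): 2024-11-11 04:17 UTC ≤ query < 2025-02-24 23:57 UTC
4·60 + 17 - 540 = -283 min
-283 = -1·1440 + 1157; 1157 = 19·60 + 17 → 19:17, 2024-11-11 - 1 day = 2024-11-10
→ 2024-11-10 19:17 YBR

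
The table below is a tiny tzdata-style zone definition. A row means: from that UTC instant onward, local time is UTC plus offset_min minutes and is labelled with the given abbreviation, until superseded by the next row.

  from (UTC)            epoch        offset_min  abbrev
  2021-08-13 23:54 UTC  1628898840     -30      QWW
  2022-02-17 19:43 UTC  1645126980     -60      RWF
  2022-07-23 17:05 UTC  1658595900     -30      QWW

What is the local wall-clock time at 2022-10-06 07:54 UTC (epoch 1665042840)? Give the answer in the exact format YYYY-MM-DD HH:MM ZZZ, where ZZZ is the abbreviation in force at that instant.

2022-10-06 07:24 QWW

Query: 2022-10-06 07:54 UTC
Rule 3/3 (QWW, -00:30): 2022-07-23 17:05 UTC ≤ query < +∞
7·60 + 54 - 30 = 444 min
444 = 0·1440 + 444; 444 = 7·60 + 24 → 07:24, same day
→ 2022-10-06 07:24 QWW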